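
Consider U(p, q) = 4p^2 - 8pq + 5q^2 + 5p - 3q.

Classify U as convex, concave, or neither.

convex

U is quadratic, so its Hessian is the constant matrix H = [[8, -8], [-8, 10]].
det(H) = 16, tr(H) = 18.
det(H) > 0 and tr(H) > 0, so H is positive definite everywhere: convex.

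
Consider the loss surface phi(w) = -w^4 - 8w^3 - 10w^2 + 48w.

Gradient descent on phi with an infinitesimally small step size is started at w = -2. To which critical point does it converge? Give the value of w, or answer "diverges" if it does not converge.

-3

phi'(w) = -4(w - 1)(w + 3)(w + 4), so phi'(-2) = 24.
Gradient descent moves in the -phi' direction, i.e. w is decreasing.
The nearest critical point in that direction is w = -3, where phi'' = 16 > 0 (a local minimum). The iterate converges there.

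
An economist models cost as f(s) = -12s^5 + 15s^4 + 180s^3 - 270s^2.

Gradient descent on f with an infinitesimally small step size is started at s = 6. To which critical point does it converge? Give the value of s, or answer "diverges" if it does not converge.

diverges

f'(s) = -60s(s - 3)(s - 1)(s + 3), so f'(6) = -48600.
Gradient descent moves in the -f' direction, i.e. s is increasing.
There is no critical point above s=6, and f' keeps the same sign, so the iterate runs off to +∞.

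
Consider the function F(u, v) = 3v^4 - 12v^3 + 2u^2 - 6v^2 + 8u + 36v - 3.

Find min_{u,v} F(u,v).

-38

F(u,v) separates as P(u) + Q(v) − 3, so its minimum is min P + min Q − 3.
P'(u) = 4u + 8 vanishes at u ∈ {-2}; Q'(v) = 12(v - 3)(v - 1)(v + 1) vanishes at v ∈ {-1, 1, 3}.
Local minima of P (where P''>0): P(-2)=-8. Local minima of Q: Q(-1)=-27, Q(3)=-27.
So the global minimum of F is P(-2) + Q(-1) − 3 = -8 − 27 − 3 = -38, attained at (-2, -1).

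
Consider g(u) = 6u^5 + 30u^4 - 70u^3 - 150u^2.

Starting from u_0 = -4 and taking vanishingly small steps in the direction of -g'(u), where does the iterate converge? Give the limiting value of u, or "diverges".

-1

g'(u) = 30u(u - 2)(u + 1)(u + 5), so g'(-4) = -2160.
Gradient descent moves in the -g' direction, i.e. u is increasing.
The nearest critical point in that direction is u = -1, where g'' = 360 > 0 (a local minimum). The iterate converges there.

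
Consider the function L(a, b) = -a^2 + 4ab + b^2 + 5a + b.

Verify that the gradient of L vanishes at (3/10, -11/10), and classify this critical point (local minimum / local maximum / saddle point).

∇L = (-2a + 4b + 5, 4a + 2b + 1); substituting (3/10, -11/10) gives ∇L = (0, 0), so (3/10, -11/10) is indeed a critical point.
The Hessian of L is constant: H = [[-2, 4], [4, 2]].
det(H) = (-2)·2 − 4² = -20.
Since det(H) < 0, H is indefinite and the critical point is a saddle point.

saddle point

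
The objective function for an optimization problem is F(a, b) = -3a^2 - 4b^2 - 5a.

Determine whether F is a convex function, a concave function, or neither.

F is quadratic, so its Hessian is the constant matrix H = [[-6, 0], [0, -8]].
det(H) = 48, tr(H) = -14.
det(H) > 0 and tr(H) < 0, so H is negative definite everywhere: concave.

concave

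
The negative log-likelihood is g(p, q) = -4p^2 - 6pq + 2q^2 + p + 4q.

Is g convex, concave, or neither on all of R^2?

g is quadratic, so its Hessian is the constant matrix H = [[-8, -6], [-6, 4]].
det(H) = -68, tr(H) = -4.
det(H) < 0, so H is indefinite: neither convex nor concave.

neither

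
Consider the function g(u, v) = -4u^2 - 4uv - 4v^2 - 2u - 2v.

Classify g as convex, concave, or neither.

g is quadratic, so its Hessian is the constant matrix H = [[-8, -4], [-4, -8]].
det(H) = 48, tr(H) = -16.
det(H) > 0 and tr(H) < 0, so H is negative definite everywhere: concave.

concave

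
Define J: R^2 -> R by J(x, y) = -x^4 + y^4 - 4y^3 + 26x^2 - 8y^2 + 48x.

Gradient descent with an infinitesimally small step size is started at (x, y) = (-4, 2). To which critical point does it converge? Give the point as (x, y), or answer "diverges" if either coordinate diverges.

diverges

J is separable, so gradient descent decouples: x follows -∂J/∂x, y follows -∂J/∂y.
∂J/∂x = -4(x - 4)(x + 1)(x + 3); at x=-4 this is 96, so x decreases.
∂J/∂y = 4y(y - 4)(y + 1); at y=2 this is -48, so y increases.
The x-coordinate has no critical point in that direction and runs off to infinity.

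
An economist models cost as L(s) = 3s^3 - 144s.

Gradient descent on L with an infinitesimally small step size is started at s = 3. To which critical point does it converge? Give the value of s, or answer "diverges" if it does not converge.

4

L'(s) = 9(s - 4)(s + 4), so L'(3) = -63.
Gradient descent moves in the -L' direction, i.e. s is increasing.
The nearest critical point in that direction is s = 4, where L'' = 72 > 0 (a local minimum). The iterate converges there.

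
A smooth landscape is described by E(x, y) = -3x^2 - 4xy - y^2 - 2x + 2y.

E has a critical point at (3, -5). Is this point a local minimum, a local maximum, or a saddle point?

saddle point

The Hessian of E is constant: H = [[-6, -4], [-4, -2]].
det(H) = (-6)·(-2) − (-4)² = -4.
Since det(H) < 0, H is indefinite and the critical point is a saddle point.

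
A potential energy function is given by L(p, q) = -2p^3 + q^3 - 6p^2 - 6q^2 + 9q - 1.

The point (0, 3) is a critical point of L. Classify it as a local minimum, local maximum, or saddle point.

The mixed partial ∂²L/∂p∂q is 0, so the Hessian at any point is diag(L_pp, L_qq) = diag(-12(p + 1), 6(q - 2)).
At (0, 3): H = diag(-12, 6).
The eigenvalues have opposite signs, so H is indefinite: a saddle point.

saddle point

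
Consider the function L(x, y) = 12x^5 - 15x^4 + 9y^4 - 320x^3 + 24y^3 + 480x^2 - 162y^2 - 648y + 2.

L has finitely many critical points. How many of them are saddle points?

6

L separates as a function of x plus a function of y, so ∇L=0 decouples.
∂L/∂x = 60x(x - 4)(x - 1)(x + 4) = 0 at x ∈ {-4, 0, 1, 4}; ∂L/∂y = 36(y - 3)(y + 2)(y + 3) = 0 at y ∈ {-3, -2, 3}.
The Hessian is diagonal: diag(L_xx, L_yy). Second derivatives: L_xx(-4)=-9600, L_xx(0)=960, L_xx(1)=-900, L_xx(4)=5760; L_yy(-3)=216, L_yy(-2)=-180, L_yy(3)=1080.
Saddle points occur where the two diagonal entries have opposite signs: (-4, -3), (-4, 3), (0, -2), (1, -3), (1, 3), (4, -2). Count: 6.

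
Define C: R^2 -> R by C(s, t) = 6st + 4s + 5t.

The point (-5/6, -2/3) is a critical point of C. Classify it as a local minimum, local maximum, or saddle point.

The Hessian of C is constant: H = [[0, 6], [6, 0]].
det(H) = 0·0 − 6² = -36.
Since det(H) < 0, H is indefinite and the critical point is a saddle point.

saddle point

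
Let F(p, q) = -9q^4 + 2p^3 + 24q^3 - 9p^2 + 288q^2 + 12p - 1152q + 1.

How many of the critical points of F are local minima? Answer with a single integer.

F separates as a function of p plus a function of q, so ∇F=0 decouples.
∂F/∂p = 6(p - 2)(p - 1) = 0 at p ∈ {1, 2}; ∂F/∂q = -36(q - 4)(q - 2)(q + 4) = 0 at q ∈ {-4, 2, 4}.
The Hessian is diagonal: diag(F_pp, F_qq). Second derivatives: F_pp(1)=-6, F_pp(2)=6; F_qq(-4)=-1728, F_qq(2)=432, F_qq(4)=-576.
Local minima occur where both diagonal entries positive: (2, 2). Count: 1.

1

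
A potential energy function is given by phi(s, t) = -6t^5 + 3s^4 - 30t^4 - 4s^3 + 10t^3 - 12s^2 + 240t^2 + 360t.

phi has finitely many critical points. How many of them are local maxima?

phi separates as a function of s plus a function of t, so ∇phi=0 decouples.
∂phi/∂s = 12s(s - 2)(s + 1) = 0 at s ∈ {-1, 0, 2}; ∂phi/∂t = -30(t - 2)(t + 1)(t + 2)(t + 3) = 0 at t ∈ {-3, -2, -1, 2}.
The Hessian is diagonal: diag(phi_ss, phi_tt). Second derivatives: phi_ss(-1)=36, phi_ss(0)=-24, phi_ss(2)=72; phi_tt(-3)=300, phi_tt(-2)=-120, phi_tt(-1)=180, phi_tt(2)=-1800.
Local maxima occur where both diagonal entries negative: (0, -2), (0, 2). Count: 2.

2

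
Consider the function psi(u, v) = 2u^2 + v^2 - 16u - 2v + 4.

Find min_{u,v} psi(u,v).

psi(u,v) separates as P(u) + Q(v) + 4, so its minimum is min P + min Q + 4.
P'(u) = 4u - 16 vanishes at u ∈ {4}; Q'(v) = 2v - 2 vanishes at v ∈ {1}.
Local minima of P (where P''>0): P(4)=-32. Local minima of Q: Q(1)=-1.
So the global minimum of psi is P(4) + Q(1) + 4 = -32 − 1 + 4 = -29, attained at (4, 1).

-29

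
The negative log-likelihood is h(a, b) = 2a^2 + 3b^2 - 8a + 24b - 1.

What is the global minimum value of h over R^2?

h(a,b) separates as P(a) + Q(b) − 1, so its minimum is min P + min Q − 1.
P'(a) = 4a - 8 vanishes at a ∈ {2}; Q'(b) = 6b + 24 vanishes at b ∈ {-4}.
Local minima of P (where P''>0): P(2)=-8. Local minima of Q: Q(-4)=-48.
So the global minimum of h is P(2) + Q(-4) − 1 = -8 − 48 − 1 = -57, attained at (2, -4).

-57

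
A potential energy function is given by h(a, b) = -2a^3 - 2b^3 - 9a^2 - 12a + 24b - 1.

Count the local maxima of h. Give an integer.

h separates as a function of a plus a function of b, so ∇h=0 decouples.
∂h/∂a = -6(a + 1)(a + 2) = 0 at a ∈ {-2, -1}; ∂h/∂b = -6(b - 2)(b + 2) = 0 at b ∈ {-2, 2}.
The Hessian is diagonal: diag(h_aa, h_bb). Second derivatives: h_aa(-2)=6, h_aa(-1)=-6; h_bb(-2)=24, h_bb(2)=-24.
Local maxima occur where both diagonal entries negative: (-1, 2). Count: 1.

1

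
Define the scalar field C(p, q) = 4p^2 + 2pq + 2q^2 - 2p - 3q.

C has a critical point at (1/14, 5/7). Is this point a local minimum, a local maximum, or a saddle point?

local minimum

The Hessian of C is constant: H = [[8, 2], [2, 4]].
det(H) = 8·4 − 2² = 28.
det(H) > 0 and tr(H) = 12 > 0, so H is positive definite and the point is a local minimum.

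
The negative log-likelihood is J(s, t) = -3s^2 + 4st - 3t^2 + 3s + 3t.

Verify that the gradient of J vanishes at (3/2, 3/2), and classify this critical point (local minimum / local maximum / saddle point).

∇J = (-6s + 4t + 3, 4s - 6t + 3); substituting (3/2, 3/2) gives ∇J = (0, 0), so (3/2, 3/2) is indeed a critical point.
The Hessian of J is constant: H = [[-6, 4], [4, -6]].
det(H) = (-6)·(-6) − 4² = 20.
det(H) > 0 and tr(H) = -12 < 0, so H is negative definite and the point is a local maximum.

local maximum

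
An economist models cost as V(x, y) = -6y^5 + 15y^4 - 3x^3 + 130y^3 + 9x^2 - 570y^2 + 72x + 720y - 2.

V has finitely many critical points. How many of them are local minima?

2

V separates as a function of x plus a function of y, so ∇V=0 decouples.
∂V/∂x = -9(x - 4)(x + 2) = 0 at x ∈ {-2, 4}; ∂V/∂y = -30(y - 3)(y - 2)(y - 1)(y + 4) = 0 at y ∈ {-4, 1, 2, 3}.
The Hessian is diagonal: diag(V_xx, V_yy). Second derivatives: V_xx(-2)=54, V_xx(4)=-54; V_yy(-4)=6300, V_yy(1)=-300, V_yy(2)=180, V_yy(3)=-420.
Local minima occur where both diagonal entries positive: (-2, -4), (-2, 2). Count: 2.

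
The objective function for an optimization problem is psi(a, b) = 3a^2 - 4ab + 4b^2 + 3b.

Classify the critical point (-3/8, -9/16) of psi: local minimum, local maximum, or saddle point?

local minimum

The Hessian of psi is constant: H = [[6, -4], [-4, 8]].
det(H) = 6·8 − (-4)² = 32.
det(H) > 0 and tr(H) = 14 > 0, so H is positive definite and the point is a local minimum.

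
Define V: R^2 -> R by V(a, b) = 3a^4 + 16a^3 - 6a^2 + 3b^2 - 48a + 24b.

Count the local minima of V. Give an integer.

2

V separates as a function of a plus a function of b, so ∇V=0 decouples.
∂V/∂a = 12(a - 1)(a + 1)(a + 4) = 0 at a ∈ {-4, -1, 1}; ∂V/∂b = 6(b + 4) = 0 at b ∈ {-4}.
The Hessian is diagonal: diag(V_aa, V_bb). Second derivatives: V_aa(-4)=180, V_aa(-1)=-72, V_aa(1)=120; V_bb(-4)=6.
Local minima occur where both diagonal entries positive: (-4, -4), (1, -4). Count: 2.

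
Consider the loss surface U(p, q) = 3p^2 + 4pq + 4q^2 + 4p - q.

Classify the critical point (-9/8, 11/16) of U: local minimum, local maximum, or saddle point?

The Hessian of U is constant: H = [[6, 4], [4, 8]].
det(H) = 6·8 − 4² = 32.
det(H) > 0 and tr(H) = 14 > 0, so H is positive definite and the point is a local minimum.

local minimum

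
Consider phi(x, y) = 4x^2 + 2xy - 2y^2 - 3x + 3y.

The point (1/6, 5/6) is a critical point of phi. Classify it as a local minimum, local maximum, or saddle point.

The Hessian of phi is constant: H = [[8, 2], [2, -4]].
det(H) = 8·(-4) − 2² = -36.
Since det(H) < 0, H is indefinite and the critical point is a saddle point.

saddle point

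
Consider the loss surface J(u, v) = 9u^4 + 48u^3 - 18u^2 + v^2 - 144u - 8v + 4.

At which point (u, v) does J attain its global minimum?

J(u,v) separates as P(u) + Q(v) + 4, so its minimum is min P + min Q + 4.
P'(u) = 36(u - 1)(u + 1)(u + 4) vanishes at u ∈ {-4, -1, 1}; Q'(v) = 2v - 8 vanishes at v ∈ {4}.
Local minima of P (where P''>0): P(-4)=-480, P(1)=-105. Local minima of Q: Q(4)=-16.
So the global minimum of J is P(-4) + Q(4) + 4 = -480 − 16 + 4 = -492, attained at (-4, 4).

(-4, 4)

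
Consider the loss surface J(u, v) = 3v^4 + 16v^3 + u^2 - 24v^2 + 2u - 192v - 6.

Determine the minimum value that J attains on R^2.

-311

J(u,v) separates as P(u) + Q(v) − 6, so its minimum is min P + min Q − 6.
P'(u) = 2u + 2 vanishes at u ∈ {-1}; Q'(v) = 12(v - 2)(v + 2)(v + 4) vanishes at v ∈ {-4, -2, 2}.
Local minima of P (where P''>0): P(-1)=-1. Local minima of Q: Q(-4)=128, Q(2)=-304.
So the global minimum of J is P(-1) + Q(2) − 6 = -1 − 304 − 6 = -311, attained at (-1, 2).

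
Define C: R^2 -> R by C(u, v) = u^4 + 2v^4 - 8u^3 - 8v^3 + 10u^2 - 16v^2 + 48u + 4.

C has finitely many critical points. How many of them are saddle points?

4

C separates as a function of u plus a function of v, so ∇C=0 decouples.
∂C/∂u = 4(u - 4)(u - 3)(u + 1) = 0 at u ∈ {-1, 3, 4}; ∂C/∂v = 8v(v - 4)(v + 1) = 0 at v ∈ {-1, 0, 4}.
The Hessian is diagonal: diag(C_uu, C_vv). Second derivatives: C_uu(-1)=80, C_uu(3)=-16, C_uu(4)=20; C_vv(-1)=40, C_vv(0)=-32, C_vv(4)=160.
Saddle points occur where the two diagonal entries have opposite signs: (-1, 0), (3, -1), (3, 4), (4, 0). Count: 4.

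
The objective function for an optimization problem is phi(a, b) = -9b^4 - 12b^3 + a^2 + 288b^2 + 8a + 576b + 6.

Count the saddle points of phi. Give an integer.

phi separates as a function of a plus a function of b, so ∇phi=0 decouples.
∂phi/∂a = 2(a + 4) = 0 at a ∈ {-4}; ∂phi/∂b = -36(b - 4)(b + 1)(b + 4) = 0 at b ∈ {-4, -1, 4}.
The Hessian is diagonal: diag(phi_aa, phi_bb). Second derivatives: phi_aa(-4)=2; phi_bb(-4)=-864, phi_bb(-1)=540, phi_bb(4)=-1440.
Saddle points occur where the two diagonal entries have opposite signs: (-4, -4), (-4, 4). Count: 2.

2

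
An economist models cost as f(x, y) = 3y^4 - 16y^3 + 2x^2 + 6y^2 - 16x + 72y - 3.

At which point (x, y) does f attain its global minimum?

f(x,y) separates as P(x) + Q(y) − 3, so its minimum is min P + min Q − 3.
P'(x) = 4x - 16 vanishes at x ∈ {4}; Q'(y) = 12(y - 3)(y - 2)(y + 1) vanishes at y ∈ {-1, 2, 3}.
Local minima of P (where P''>0): P(4)=-32. Local minima of Q: Q(-1)=-47, Q(3)=81.
So the global minimum of f is P(4) + Q(-1) − 3 = -32 − 47 − 3 = -82, attained at (4, -1).

(4, -1)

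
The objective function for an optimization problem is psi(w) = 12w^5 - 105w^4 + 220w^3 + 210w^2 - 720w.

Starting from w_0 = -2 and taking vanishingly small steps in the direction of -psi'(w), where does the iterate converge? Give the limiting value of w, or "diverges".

psi'(w) = 60(w - 4)(w - 3)(w - 1)(w + 1), so psi'(-2) = 5400.
Gradient descent moves in the -psi' direction, i.e. w is decreasing.
There is no critical point below w=-2, and psi' keeps the same sign, so the iterate runs off to −∞.

diverges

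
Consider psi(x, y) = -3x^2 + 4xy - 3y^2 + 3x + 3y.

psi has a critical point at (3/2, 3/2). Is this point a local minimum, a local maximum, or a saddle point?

The Hessian of psi is constant: H = [[-6, 4], [4, -6]].
det(H) = (-6)·(-6) − 4² = 20.
det(H) > 0 and tr(H) = -12 < 0, so H is negative definite and the point is a local maximum.

local maximum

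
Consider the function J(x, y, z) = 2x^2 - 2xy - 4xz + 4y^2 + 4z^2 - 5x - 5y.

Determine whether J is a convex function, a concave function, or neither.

J is quadratic, so its Hessian is the constant matrix H = [[4, -2, -4], [-2, 8, 0], [-4, 0, 8]].
Leading principal minors: 4, 28, 96.
All positive ⇒ H ≻ 0 ⇒ convex.

convex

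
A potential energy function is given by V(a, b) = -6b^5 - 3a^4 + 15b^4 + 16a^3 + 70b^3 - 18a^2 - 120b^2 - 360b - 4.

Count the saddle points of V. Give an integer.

V separates as a function of a plus a function of b, so ∇V=0 decouples.
∂V/∂a = -12a(a - 3)(a - 1) = 0 at a ∈ {0, 1, 3}; ∂V/∂b = -30(b - 3)(b - 2)(b + 1)(b + 2) = 0 at b ∈ {-2, -1, 2, 3}.
The Hessian is diagonal: diag(V_aa, V_bb). Second derivatives: V_aa(0)=-36, V_aa(1)=24, V_aa(3)=-72; V_bb(-2)=600, V_bb(-1)=-360, V_bb(2)=360, V_bb(3)=-600.
Saddle points occur where the two diagonal entries have opposite signs: (0, -2), (0, 2), (1, -1), (1, 3), (3, -2), (3, 2). Count: 6.

6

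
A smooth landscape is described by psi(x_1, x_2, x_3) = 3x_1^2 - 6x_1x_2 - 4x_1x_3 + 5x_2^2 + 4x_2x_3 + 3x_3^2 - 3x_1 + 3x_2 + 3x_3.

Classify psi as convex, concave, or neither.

convex

psi is quadratic, so its Hessian is the constant matrix H = [[6, -6, -4], [-6, 10, 4], [-4, 4, 6]].
Leading principal minors: 6, 24, 80.
All positive ⇒ H ≻ 0 ⇒ convex.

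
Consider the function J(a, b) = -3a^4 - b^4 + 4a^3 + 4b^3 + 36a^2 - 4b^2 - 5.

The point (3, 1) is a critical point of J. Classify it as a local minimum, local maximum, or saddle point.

The mixed partial ∂²J/∂a∂b is 0, so the Hessian at any point is diag(J_aa, J_bb) = diag(12(-3a^2 + 2a + 6), 4(-3b^2 + 6b - 2)).
At (3, 1): H = diag(-180, 4).
The eigenvalues have opposite signs, so H is indefinite: a saddle point.

saddle point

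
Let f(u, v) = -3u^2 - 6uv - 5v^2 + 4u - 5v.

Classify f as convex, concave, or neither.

concave

f is quadratic, so its Hessian is the constant matrix H = [[-6, -6], [-6, -10]].
det(H) = 24, tr(H) = -16.
det(H) > 0 and tr(H) < 0, so H is negative definite everywhere: concave.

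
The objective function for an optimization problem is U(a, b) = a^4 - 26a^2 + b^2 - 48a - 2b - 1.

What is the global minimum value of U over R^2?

U(a,b) separates as P(a) + Q(b) − 1, so its minimum is min P + min Q − 1.
P'(a) = 4(a - 4)(a + 1)(a + 3) vanishes at a ∈ {-3, -1, 4}; Q'(b) = 2b - 2 vanishes at b ∈ {1}.
Local minima of P (where P''>0): P(-3)=-9, P(4)=-352. Local minima of Q: Q(1)=-1.
So the global minimum of U is P(4) + Q(1) − 1 = -352 − 1 − 1 = -354, attained at (4, 1).

-354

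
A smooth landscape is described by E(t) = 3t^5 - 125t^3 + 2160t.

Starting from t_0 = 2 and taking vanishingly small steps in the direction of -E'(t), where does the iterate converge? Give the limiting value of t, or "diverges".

-3

E'(t) = 15(t - 4)(t - 3)(t + 3)(t + 4), so E'(2) = 900.
Gradient descent moves in the -E' direction, i.e. t is decreasing.
The nearest critical point in that direction is t = -3, where E'' = 630 > 0 (a local minimum). The iterate converges there.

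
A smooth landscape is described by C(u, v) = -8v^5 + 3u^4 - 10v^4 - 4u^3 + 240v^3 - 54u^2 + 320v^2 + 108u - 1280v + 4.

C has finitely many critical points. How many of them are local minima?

C separates as a function of u plus a function of v, so ∇C=0 decouples.
∂C/∂u = 12(u - 3)(u - 1)(u + 3) = 0 at u ∈ {-3, 1, 3}; ∂C/∂v = -40(v - 4)(v - 1)(v + 2)(v + 4) = 0 at v ∈ {-4, -2, 1, 4}.
The Hessian is diagonal: diag(C_uu, C_vv). Second derivatives: C_uu(-3)=288, C_uu(1)=-96, C_uu(3)=144; C_vv(-4)=3200, C_vv(-2)=-1440, C_vv(1)=1800, C_vv(4)=-5760.
Local minima occur where both diagonal entries positive: (-3, -4), (-3, 1), (3, -4), (3, 1). Count: 4.

4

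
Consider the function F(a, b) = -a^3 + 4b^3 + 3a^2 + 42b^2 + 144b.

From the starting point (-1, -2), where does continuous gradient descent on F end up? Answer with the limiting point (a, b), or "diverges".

F is separable, so gradient descent decouples: a follows -∂F/∂a, b follows -∂F/∂b.
∂F/∂a = -3a(a - 2); at a=-1 this is -9, so a increases.
∂F/∂b = 12(b + 3)(b + 4); at b=-2 this is 24, so b decreases.
a converges to its nearest critical value 0 (a local min of the a-part); b converges to -3. The iterate converges to (0, -3).

(0, -3)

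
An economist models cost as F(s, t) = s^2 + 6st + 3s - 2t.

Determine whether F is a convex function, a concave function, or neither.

neither

F is quadratic, so its Hessian is the constant matrix H = [[2, 6], [6, 0]].
det(H) = -36, tr(H) = 2.
det(H) < 0, so H is indefinite: neither convex nor concave.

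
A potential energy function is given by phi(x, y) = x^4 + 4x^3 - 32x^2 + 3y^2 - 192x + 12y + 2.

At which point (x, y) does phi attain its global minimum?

(4, -2)

phi(x,y) separates as P(x) + Q(y) + 2, so its minimum is min P + min Q + 2.
P'(x) = 4(x - 4)(x + 3)(x + 4) vanishes at x ∈ {-4, -3, 4}; Q'(y) = 6y + 12 vanishes at y ∈ {-2}.
Local minima of P (where P''>0): P(-4)=256, P(4)=-768. Local minima of Q: Q(-2)=-12.
So the global minimum of phi is P(4) + Q(-2) + 2 = -768 − 12 + 2 = -778, attained at (4, -2).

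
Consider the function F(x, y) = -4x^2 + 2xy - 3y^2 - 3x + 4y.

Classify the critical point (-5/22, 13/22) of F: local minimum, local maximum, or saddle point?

local maximum

The Hessian of F is constant: H = [[-8, 2], [2, -6]].
det(H) = (-8)·(-6) − 2² = 44.
det(H) > 0 and tr(H) = -14 < 0, so H is negative definite and the point is a local maximum.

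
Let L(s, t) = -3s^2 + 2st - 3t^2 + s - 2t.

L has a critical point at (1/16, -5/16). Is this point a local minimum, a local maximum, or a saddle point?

local maximum

The Hessian of L is constant: H = [[-6, 2], [2, -6]].
det(H) = (-6)·(-6) − 2² = 32.
det(H) > 0 and tr(H) = -12 < 0, so H is negative definite and the point is a local maximum.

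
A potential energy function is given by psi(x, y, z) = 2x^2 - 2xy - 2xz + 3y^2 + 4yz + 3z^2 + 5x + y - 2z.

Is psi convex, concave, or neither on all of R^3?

psi is quadratic, so its Hessian is the constant matrix H = [[4, -2, -2], [-2, 6, 4], [-2, 4, 6]].
Leading principal minors: 4, 20, 64.
All positive ⇒ H ≻ 0 ⇒ convex.

convex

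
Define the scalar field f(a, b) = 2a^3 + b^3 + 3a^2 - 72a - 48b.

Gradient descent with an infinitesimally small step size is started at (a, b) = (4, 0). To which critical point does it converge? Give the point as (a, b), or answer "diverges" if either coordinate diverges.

f is separable, so gradient descent decouples: a follows -∂f/∂a, b follows -∂f/∂b.
∂f/∂a = 6(a - 3)(a + 4); at a=4 this is 48, so a decreases.
∂f/∂b = 3(b - 4)(b + 4); at b=0 this is -48, so b increases.
a converges to its nearest critical value 3 (a local min of the a-part); b converges to 4. The iterate converges to (3, 4).

(3, 4)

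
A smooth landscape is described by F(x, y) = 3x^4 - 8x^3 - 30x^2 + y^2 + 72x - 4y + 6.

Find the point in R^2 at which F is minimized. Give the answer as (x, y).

(-2, 2)

F(x,y) separates as P(x) + Q(y) + 6, so its minimum is min P + min Q + 6.
P'(x) = 12(x - 3)(x - 1)(x + 2) vanishes at x ∈ {-2, 1, 3}; Q'(y) = 2y - 4 vanishes at y ∈ {2}.
Local minima of P (where P''>0): P(-2)=-152, P(3)=-27. Local minima of Q: Q(2)=-4.
So the global minimum of F is P(-2) + Q(2) + 6 = -152 − 4 + 6 = -150, attained at (-2, 2).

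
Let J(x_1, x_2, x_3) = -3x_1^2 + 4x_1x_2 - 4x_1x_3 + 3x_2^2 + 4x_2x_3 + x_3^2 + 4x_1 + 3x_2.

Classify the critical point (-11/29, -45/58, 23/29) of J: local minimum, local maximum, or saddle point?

saddle point

The Hessian is constant: H = [[-6, 4, -4], [4, 6, 4], [-4, 4, 2]].
Leading principal minors: Δ₁ = -6, Δ₂ = -52, Δ₃ = -232.
The minors fit neither the all-positive nor the alternating-sign pattern, so H is indefinite: a saddle point.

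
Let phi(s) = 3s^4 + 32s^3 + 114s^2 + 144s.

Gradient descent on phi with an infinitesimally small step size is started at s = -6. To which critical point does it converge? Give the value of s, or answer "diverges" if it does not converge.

-4

phi'(s) = 12(s + 1)(s + 3)(s + 4), so phi'(-6) = -360.
Gradient descent moves in the -phi' direction, i.e. s is increasing.
The nearest critical point in that direction is s = -4, where phi'' = 36 > 0 (a local minimum). The iterate converges there.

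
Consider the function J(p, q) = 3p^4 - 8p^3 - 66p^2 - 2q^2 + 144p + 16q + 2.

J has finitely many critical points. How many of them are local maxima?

1

J separates as a function of p plus a function of q, so ∇J=0 decouples.
∂J/∂p = 12(p - 4)(p - 1)(p + 3) = 0 at p ∈ {-3, 1, 4}; ∂J/∂q = -4(q - 4) = 0 at q ∈ {4}.
The Hessian is diagonal: diag(J_pp, J_qq). Second derivatives: J_pp(-3)=336, J_pp(1)=-144, J_pp(4)=252; J_qq(4)=-4.
Local maxima occur where both diagonal entries negative: (1, 4). Count: 1.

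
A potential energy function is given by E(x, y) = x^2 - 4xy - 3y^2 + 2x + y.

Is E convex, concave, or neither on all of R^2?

neither

E is quadratic, so its Hessian is the constant matrix H = [[2, -4], [-4, -6]].
det(H) = -28, tr(H) = -4.
det(H) < 0, so H is indefinite: neither convex nor concave.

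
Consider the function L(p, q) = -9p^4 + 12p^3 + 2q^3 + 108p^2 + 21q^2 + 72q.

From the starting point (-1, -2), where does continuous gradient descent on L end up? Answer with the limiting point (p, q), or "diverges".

(0, -3)

L is separable, so gradient descent decouples: p follows -∂L/∂p, q follows -∂L/∂q.
∂L/∂p = -36p(p - 3)(p + 2); at p=-1 this is -144, so p increases.
∂L/∂q = 6(q + 3)(q + 4); at q=-2 this is 12, so q decreases.
p converges to its nearest critical value 0 (a local min of the p-part); q converges to -3. The iterate converges to (0, -3).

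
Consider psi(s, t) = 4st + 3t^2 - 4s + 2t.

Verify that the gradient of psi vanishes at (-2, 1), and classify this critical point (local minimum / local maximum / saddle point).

∇psi = (4t - 4, 4s + 6t + 2); substituting (-2, 1) gives ∇psi = (0, 0), so (-2, 1) is indeed a critical point.
The Hessian of psi is constant: H = [[0, 4], [4, 6]].
det(H) = 0·6 − 4² = -16.
Since det(H) < 0, H is indefinite and the critical point is a saddle point.

saddle point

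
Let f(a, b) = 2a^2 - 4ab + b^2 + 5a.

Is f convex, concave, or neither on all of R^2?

neither

f is quadratic, so its Hessian is the constant matrix H = [[4, -4], [-4, 2]].
det(H) = -8, tr(H) = 6.
det(H) < 0, so H is indefinite: neither convex nor concave.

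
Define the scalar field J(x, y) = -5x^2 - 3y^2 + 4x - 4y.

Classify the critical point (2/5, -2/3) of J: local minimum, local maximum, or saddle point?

local maximum

The Hessian of J is constant: H = [[-10, 0], [0, -6]].
det(H) = (-10)·(-6) − 0² = 60.
det(H) > 0 and tr(H) = -16 < 0, so H is negative definite and the point is a local maximum.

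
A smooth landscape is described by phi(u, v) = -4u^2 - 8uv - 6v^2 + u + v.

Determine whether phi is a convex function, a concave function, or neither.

phi is quadratic, so its Hessian is the constant matrix H = [[-8, -8], [-8, -12]].
det(H) = 32, tr(H) = -20.
det(H) > 0 and tr(H) < 0, so H is negative definite everywhere: concave.

concave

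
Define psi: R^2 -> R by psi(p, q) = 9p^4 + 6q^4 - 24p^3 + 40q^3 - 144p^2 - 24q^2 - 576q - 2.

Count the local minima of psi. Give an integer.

psi separates as a function of p plus a function of q, so ∇psi=0 decouples.
∂psi/∂p = 36p(p - 4)(p + 2) = 0 at p ∈ {-2, 0, 4}; ∂psi/∂q = 24(q - 2)(q + 3)(q + 4) = 0 at q ∈ {-4, -3, 2}.
The Hessian is diagonal: diag(psi_pp, psi_qq). Second derivatives: psi_pp(-2)=432, psi_pp(0)=-288, psi_pp(4)=864; psi_qq(-4)=144, psi_qq(-3)=-120, psi_qq(2)=720.
Local minima occur where both diagonal entries positive: (-2, -4), (-2, 2), (4, -4), (4, 2). Count: 4.

4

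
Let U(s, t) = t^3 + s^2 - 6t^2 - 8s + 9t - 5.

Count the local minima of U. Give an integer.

U separates as a function of s plus a function of t, so ∇U=0 decouples.
∂U/∂s = 2(s - 4) = 0 at s ∈ {4}; ∂U/∂t = 3(t - 3)(t - 1) = 0 at t ∈ {1, 3}.
The Hessian is diagonal: diag(U_ss, U_tt). Second derivatives: U_ss(4)=2; U_tt(1)=-6, U_tt(3)=6.
Local minima occur where both diagonal entries positive: (4, 3). Count: 1.

1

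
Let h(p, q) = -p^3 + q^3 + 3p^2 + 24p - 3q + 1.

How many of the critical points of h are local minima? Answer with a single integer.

h separates as a function of p plus a function of q, so ∇h=0 decouples.
∂h/∂p = -3(p - 4)(p + 2) = 0 at p ∈ {-2, 4}; ∂h/∂q = 3(q - 1)(q + 1) = 0 at q ∈ {-1, 1}.
The Hessian is diagonal: diag(h_pp, h_qq). Second derivatives: h_pp(-2)=18, h_pp(4)=-18; h_qq(-1)=-6, h_qq(1)=6.
Local minima occur where both diagonal entries positive: (-2, 1). Count: 1.

1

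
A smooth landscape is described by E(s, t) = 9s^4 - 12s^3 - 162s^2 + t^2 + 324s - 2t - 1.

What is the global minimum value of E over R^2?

-1379

E(s,t) separates as P(s) + Q(t) − 1, so its minimum is min P + min Q − 1.
P'(s) = 36(s - 3)(s - 1)(s + 3) vanishes at s ∈ {-3, 1, 3}; Q'(t) = 2(t - 1) vanishes at t ∈ {1}.
Local minima of P (where P''>0): P(-3)=-1377, P(3)=-81. Local minima of Q: Q(1)=-1.
So the global minimum of E is P(-3) + Q(1) − 1 = -1377 − 1 − 1 = -1379, attained at (-3, 1).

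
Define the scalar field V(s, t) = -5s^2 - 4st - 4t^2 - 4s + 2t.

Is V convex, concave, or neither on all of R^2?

V is quadratic, so its Hessian is the constant matrix H = [[-10, -4], [-4, -8]].
det(H) = 64, tr(H) = -18.
det(H) > 0 and tr(H) < 0, so H is negative definite everywhere: concave.

concave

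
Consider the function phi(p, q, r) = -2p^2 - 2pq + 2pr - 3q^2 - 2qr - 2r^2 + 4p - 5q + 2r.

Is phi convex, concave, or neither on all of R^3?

phi is quadratic, so its Hessian is the constant matrix H = [[-4, -2, 2], [-2, -6, -2], [2, -2, -4]].
Leading principal minors: -4, 20, -24.
Signs alternate −, +, − ⇒ H ≺ 0 ⇒ concave.

concave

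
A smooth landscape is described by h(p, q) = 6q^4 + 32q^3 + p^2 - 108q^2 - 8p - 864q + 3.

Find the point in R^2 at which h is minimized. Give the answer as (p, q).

h(p,q) separates as A(p) + B(q) + 3, so its minimum is min A + min B + 3.
A'(p) = 2p - 8 vanishes at p ∈ {4}; B'(q) = 24(q - 3)(q + 3)(q + 4) vanishes at q ∈ {-4, -3, 3}.
Local minima of A (where A''>0): A(4)=-16. Local minima of B: B(-4)=1216, B(3)=-2214.
So the global minimum of h is A(4) + B(3) + 3 = -16 − 2214 + 3 = -2227, attained at (4, 3).

(4, 3)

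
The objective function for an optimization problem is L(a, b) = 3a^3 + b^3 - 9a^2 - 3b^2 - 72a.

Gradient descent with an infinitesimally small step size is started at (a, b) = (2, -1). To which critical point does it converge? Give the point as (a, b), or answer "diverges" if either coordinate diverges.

L is separable, so gradient descent decouples: a follows -∂L/∂a, b follows -∂L/∂b.
∂L/∂a = 9(a - 4)(a + 2); at a=2 this is -72, so a increases.
∂L/∂b = 3b(b - 2); at b=-1 this is 9, so b decreases.
The b-coordinate has no critical point in that direction and runs off to infinity.

diverges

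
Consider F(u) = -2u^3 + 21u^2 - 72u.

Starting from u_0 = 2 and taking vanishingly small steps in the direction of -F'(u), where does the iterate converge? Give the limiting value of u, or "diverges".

3

F'(u) = -6(u - 4)(u - 3), so F'(2) = -12.
Gradient descent moves in the -F' direction, i.e. u is increasing.
The nearest critical point in that direction is u = 3, where F'' = 6 > 0 (a local minimum). The iterate converges there.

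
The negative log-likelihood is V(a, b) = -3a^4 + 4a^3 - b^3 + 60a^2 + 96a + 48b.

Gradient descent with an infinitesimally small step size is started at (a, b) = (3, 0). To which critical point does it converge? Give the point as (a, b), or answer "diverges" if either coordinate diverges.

(-1, -4)

V is separable, so gradient descent decouples: a follows -∂V/∂a, b follows -∂V/∂b.
∂V/∂a = -12(a - 4)(a + 1)(a + 2); at a=3 this is 240, so a decreases.
∂V/∂b = -3(b - 4)(b + 4); at b=0 this is 48, so b decreases.
a converges to its nearest critical value -1 (a local min of the a-part); b converges to -4. The iterate converges to (-1, -4).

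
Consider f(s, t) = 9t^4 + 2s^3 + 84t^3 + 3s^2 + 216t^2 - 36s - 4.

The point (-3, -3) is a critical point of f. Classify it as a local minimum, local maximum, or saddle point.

The mixed partial ∂²f/∂s∂t is 0, so the Hessian at any point is diag(f_ss, f_tt) = diag(6(2s + 1), 36(3t^2 + 14t + 12)).
At (-3, -3): H = diag(-30, -108).
Both eigenvalues are negative, so H is negative definite: a local maximum.

local maximum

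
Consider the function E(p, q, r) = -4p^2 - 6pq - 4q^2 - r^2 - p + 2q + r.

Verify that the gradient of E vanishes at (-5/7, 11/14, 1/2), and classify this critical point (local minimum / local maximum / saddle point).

∇E = (-8p - 6q - 1, -6p - 8q + 2, -2r + 1); substituting (-5/7, 11/14, 1/2) gives ∇E = (0, 0, 0), so (-5/7, 11/14, 1/2) is indeed a critical point.
The Hessian is constant: H = [[-8, -6, 0], [-6, -8, 0], [0, 0, -2]].
Leading principal minors: Δ₁ = -8, Δ₂ = 28, Δ₃ = -56.
The minors alternate sign starting negative (−, +, −), so H is negative definite: a local maximum.

local maximum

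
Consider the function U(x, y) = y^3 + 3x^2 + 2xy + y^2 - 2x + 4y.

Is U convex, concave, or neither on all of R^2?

The term y^3 is cubic, so the Hessian is not constant.
∂²U/∂y² = 6y + 2, which takes both signs as y varies (negative for sufficiently negative y). A diagonal entry of the Hessian changing sign means the Hessian is neither positive- nor negative-semidefinite on all of R^2.

neither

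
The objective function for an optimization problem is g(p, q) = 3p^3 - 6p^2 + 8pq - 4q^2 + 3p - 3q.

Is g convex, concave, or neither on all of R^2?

The term 3p^3 is cubic, so the Hessian is not constant.
∂²g/∂p² = 18p - 12, which takes both signs as p varies (negative for sufficiently negative p). A diagonal entry of the Hessian changing sign means the Hessian is neither positive- nor negative-semidefinite on all of R^2.

neither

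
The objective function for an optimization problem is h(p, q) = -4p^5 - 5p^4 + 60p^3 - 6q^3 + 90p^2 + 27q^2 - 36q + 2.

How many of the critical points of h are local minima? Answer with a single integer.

2

h separates as a function of p plus a function of q, so ∇h=0 decouples.
∂h/∂p = -20p(p - 3)(p + 1)(p + 3) = 0 at p ∈ {-3, -1, 0, 3}; ∂h/∂q = -18(q - 2)(q - 1) = 0 at q ∈ {1, 2}.
The Hessian is diagonal: diag(h_pp, h_qq). Second derivatives: h_pp(-3)=720, h_pp(-1)=-160, h_pp(0)=180, h_pp(3)=-1440; h_qq(1)=18, h_qq(2)=-18.
Local minima occur where both diagonal entries positive: (-3, 1), (0, 1). Count: 2.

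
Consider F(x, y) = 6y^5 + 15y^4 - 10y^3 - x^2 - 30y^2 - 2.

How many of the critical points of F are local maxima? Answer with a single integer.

2

F separates as a function of x plus a function of y, so ∇F=0 decouples.
∂F/∂x = -2x = 0 at x ∈ {0}; ∂F/∂y = 30y(y - 1)(y + 1)(y + 2) = 0 at y ∈ {-2, -1, 0, 1}.
The Hessian is diagonal: diag(F_xx, F_yy). Second derivatives: F_xx(0)=-2; F_yy(-2)=-180, F_yy(-1)=60, F_yy(0)=-60, F_yy(1)=180.
Local maxima occur where both diagonal entries negative: (0, -2), (0, 0). Count: 2.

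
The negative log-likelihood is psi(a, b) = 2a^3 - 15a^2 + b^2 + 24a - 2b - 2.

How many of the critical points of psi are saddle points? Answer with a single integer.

psi separates as a function of a plus a function of b, so ∇psi=0 decouples.
∂psi/∂a = 6(a - 4)(a - 1) = 0 at a ∈ {1, 4}; ∂psi/∂b = 2(b - 1) = 0 at b ∈ {1}.
The Hessian is diagonal: diag(psi_aa, psi_bb). Second derivatives: psi_aa(1)=-18, psi_aa(4)=18; psi_bb(1)=2.
Saddle points occur where the two diagonal entries have opposite signs: (1, 1). Count: 1.

1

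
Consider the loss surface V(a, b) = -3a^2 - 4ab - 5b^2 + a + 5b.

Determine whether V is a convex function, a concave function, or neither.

V is quadratic, so its Hessian is the constant matrix H = [[-6, -4], [-4, -10]].
det(H) = 44, tr(H) = -16.
det(H) > 0 and tr(H) < 0, so H is negative definite everywhere: concave.

concave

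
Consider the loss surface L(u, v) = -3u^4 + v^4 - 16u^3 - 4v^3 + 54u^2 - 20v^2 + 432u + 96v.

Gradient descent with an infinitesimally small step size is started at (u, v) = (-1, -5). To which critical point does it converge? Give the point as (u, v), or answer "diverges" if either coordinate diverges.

L is separable, so gradient descent decouples: u follows -∂L/∂u, v follows -∂L/∂v.
∂L/∂u = -12(u - 3)(u + 3)(u + 4); at u=-1 this is 288, so u decreases.
∂L/∂v = 4(v - 4)(v - 2)(v + 3); at v=-5 this is -504, so v increases.
u converges to its nearest critical value -3 (a local min of the u-part); v converges to -3. The iterate converges to (-3, -3).

(-3, -3)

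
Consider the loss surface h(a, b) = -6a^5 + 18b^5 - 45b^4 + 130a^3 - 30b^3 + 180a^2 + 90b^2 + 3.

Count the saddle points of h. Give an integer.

8

h separates as a function of a plus a function of b, so ∇h=0 decouples.
∂h/∂a = -30a(a - 4)(a + 1)(a + 3) = 0 at a ∈ {-3, -1, 0, 4}; ∂h/∂b = 90b(b - 2)(b - 1)(b + 1) = 0 at b ∈ {-1, 0, 1, 2}.
The Hessian is diagonal: diag(h_aa, h_bb). Second derivatives: h_aa(-3)=1260, h_aa(-1)=-300, h_aa(0)=360, h_aa(4)=-4200; h_bb(-1)=-540, h_bb(0)=180, h_bb(1)=-180, h_bb(2)=540.
Saddle points occur where the two diagonal entries have opposite signs: (-3, -1), (-3, 1), (-1, 0), (-1, 2), (0, -1), (0, 1), (4, 0), (4, 2). Count: 8.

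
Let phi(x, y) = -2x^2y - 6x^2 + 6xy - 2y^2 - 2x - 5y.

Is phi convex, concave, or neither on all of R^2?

neither

The term -2x^2y is cubic, so the Hessian is not constant.
∂²phi/∂x² = -4y - 12, which takes both signs as y varies (negative for sufficiently large y). A diagonal entry of the Hessian changing sign means the Hessian is neither positive- nor negative-semidefinite on all of R^2.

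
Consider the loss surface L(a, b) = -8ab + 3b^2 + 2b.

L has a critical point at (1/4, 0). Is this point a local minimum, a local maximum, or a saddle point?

The Hessian of L is constant: H = [[0, -8], [-8, 6]].
det(H) = 0·6 − (-8)² = -64.
Since det(H) < 0, H is indefinite and the critical point is a saddle point.

saddle point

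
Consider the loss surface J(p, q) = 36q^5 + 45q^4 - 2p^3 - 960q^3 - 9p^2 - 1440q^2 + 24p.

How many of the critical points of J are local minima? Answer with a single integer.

2

J separates as a function of p plus a function of q, so ∇J=0 decouples.
∂J/∂p = -6(p - 1)(p + 4) = 0 at p ∈ {-4, 1}; ∂J/∂q = 180q(q - 4)(q + 1)(q + 4) = 0 at q ∈ {-4, -1, 0, 4}.
The Hessian is diagonal: diag(J_pp, J_qq). Second derivatives: J_pp(-4)=30, J_pp(1)=-30; J_qq(-4)=-17280, J_qq(-1)=2700, J_qq(0)=-2880, J_qq(4)=28800.
Local minima occur where both diagonal entries positive: (-4, -1), (-4, 4). Count: 2.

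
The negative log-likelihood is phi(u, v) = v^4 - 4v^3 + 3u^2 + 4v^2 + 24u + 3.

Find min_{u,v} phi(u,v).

phi(u,v) separates as P(u) + Q(v) + 3, so its minimum is min P + min Q + 3.
P'(u) = 6u + 24 vanishes at u ∈ {-4}; Q'(v) = 4v(v - 2)(v - 1) vanishes at v ∈ {0, 1, 2}.
Local minima of P (where P''>0): P(-4)=-48. Local minima of Q: Q(0)=0, Q(2)=0.
So the global minimum of phi is P(-4) + Q(0) + 3 = -48 + 0 + 3 = -45, attained at (-4, 0).

-45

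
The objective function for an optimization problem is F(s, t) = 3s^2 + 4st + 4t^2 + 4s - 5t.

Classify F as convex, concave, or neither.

F is quadratic, so its Hessian is the constant matrix H = [[6, 4], [4, 8]].
det(H) = 32, tr(H) = 14.
det(H) > 0 and tr(H) > 0, so H is positive definite everywhere: convex.

convex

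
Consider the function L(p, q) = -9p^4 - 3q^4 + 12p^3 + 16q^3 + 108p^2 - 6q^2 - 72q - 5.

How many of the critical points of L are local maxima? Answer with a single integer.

L separates as a function of p plus a function of q, so ∇L=0 decouples.
∂L/∂p = -36p(p - 3)(p + 2) = 0 at p ∈ {-2, 0, 3}; ∂L/∂q = -12(q - 3)(q - 2)(q + 1) = 0 at q ∈ {-1, 2, 3}.
The Hessian is diagonal: diag(L_pp, L_qq). Second derivatives: L_pp(-2)=-360, L_pp(0)=216, L_pp(3)=-540; L_qq(-1)=-144, L_qq(2)=36, L_qq(3)=-48.
Local maxima occur where both diagonal entries negative: (-2, -1), (-2, 3), (3, -1), (3, 3). Count: 4.

4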